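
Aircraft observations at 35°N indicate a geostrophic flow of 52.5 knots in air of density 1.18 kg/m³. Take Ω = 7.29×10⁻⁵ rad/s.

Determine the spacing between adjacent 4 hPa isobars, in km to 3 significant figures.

Coriolis parameter at 35°N:
f = 2Ω sin φ = 2 × 7.29×10⁻⁵ × sin 35° = 8.36×10⁻⁵ s⁻¹
Wind speed in SI: 52.5 knots = 27.0 m/s
Geostrophic balance rearranged: |∂P/∂n| = f ρ V_g
|∂P/∂n| = 8.36×10⁻⁵ × 1.18 × 27.0 = 2.67×10⁻³ Pa/m
Isobar spacing: Δn = ΔP/|∂P/∂n| = 400 Pa / 2.67×10⁻³ Pa/m = 150083 m ≈ 150 km

150 km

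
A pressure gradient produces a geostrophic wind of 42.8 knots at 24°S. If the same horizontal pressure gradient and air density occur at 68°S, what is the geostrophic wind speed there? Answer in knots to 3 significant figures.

With the same pressure gradient and density, V_g ∝ 1/f ∝ 1/sin φ.
V₂ = V₁ · sin φ₁ / sin φ₂ = 42.8 × sin 24° / sin 68°
V₂ = 42.8 × 0.4067/0.9272 = 18.8 knots

18.8 knots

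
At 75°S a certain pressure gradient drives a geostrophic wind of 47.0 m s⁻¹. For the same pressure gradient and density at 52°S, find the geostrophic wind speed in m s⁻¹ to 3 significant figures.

With the same pressure gradient and density, V_g ∝ 1/f ∝ 1/sin φ.
V₂ = V₁ · sin φ₁ / sin φ₂ = 47.0 × sin 75° / sin 52°
V₂ = 47.0 × 0.9659/0.7880 = 57.6 m s⁻¹

57.6 m s⁻¹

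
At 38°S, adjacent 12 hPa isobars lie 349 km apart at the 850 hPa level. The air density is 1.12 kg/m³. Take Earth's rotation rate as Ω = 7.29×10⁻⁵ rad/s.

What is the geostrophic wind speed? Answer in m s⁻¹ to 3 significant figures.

34.2 m s⁻¹

Coriolis parameter at 38°S:
f = 2Ω sin φ = 2 × 7.29×10⁻⁵ × sin 38° = 8.98×10⁻⁵ s⁻¹
Pressure gradient: |∂P/∂n| = 1200 Pa / 349000 m = 3.44×10⁻³ Pa/m
Geostrophic balance (pressure-gradient force = Coriolis force):
V_g = (1/(fρ)) |∂P/∂n| = 3.44×10⁻³ / (8.98×10⁻⁵ × 1.12) = 34.2 m/s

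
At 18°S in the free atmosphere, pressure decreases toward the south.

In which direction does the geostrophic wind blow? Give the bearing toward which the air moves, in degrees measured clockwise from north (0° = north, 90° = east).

090°

The pressure-gradient force points toward the south (bearing 180°).
Geostrophic balance: in the Southern Hemisphere the Coriolis force deflects motion to the left, so the geostrophic wind blows 90° to the left of the pressure-gradient force (low pressure on the right).
Rotating 180° by 90° counterclockwise gives 090° — the wind blows toward the east.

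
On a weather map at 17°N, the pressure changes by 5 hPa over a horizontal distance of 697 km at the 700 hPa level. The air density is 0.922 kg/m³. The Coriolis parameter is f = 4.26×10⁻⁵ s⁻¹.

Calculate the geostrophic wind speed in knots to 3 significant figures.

Pressure gradient: |∂P/∂n| = 500 Pa / 697000 m = 7.17×10⁻⁴ Pa/m
Geostrophic balance (pressure-gradient force = Coriolis force):
V_g = (1/(fρ)) |∂P/∂n| = 7.17×10⁻⁴ / (4.26×10⁻⁵ × 0.922) = 18.3 m/s
Converting: 18.3 m/s × 1.944 = 35.5 knots

35.5 knots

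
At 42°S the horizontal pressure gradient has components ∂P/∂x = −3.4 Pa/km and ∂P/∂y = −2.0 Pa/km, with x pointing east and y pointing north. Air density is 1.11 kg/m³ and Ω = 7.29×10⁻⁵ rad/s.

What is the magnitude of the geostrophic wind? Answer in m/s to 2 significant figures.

36 m/s

Coriolis parameter at 42°S:
f = 2Ω sin φ = 2 × 7.29×10⁻⁵ × sin 42° = 9.76×10⁻⁵ s⁻¹
In the Southern Hemisphere f is negative: f = −9.76×10⁻⁵ s⁻¹.
Component geostrophic relations (x east, y north):
u_g = −(1/(fρ)) ∂P/∂y,  v_g = (1/(fρ)) ∂P/∂x
u_g = −(−2.0×10⁻³)/(−9.76×10⁻⁵ × 1.11) = −18.5 m/s;  v_g = (−3.4×10⁻³)/(−9.76×10⁻⁵ × 1.11) = 31.4 m/s
|V_g| = √(u_g² + v_g²) = 36.4 m/s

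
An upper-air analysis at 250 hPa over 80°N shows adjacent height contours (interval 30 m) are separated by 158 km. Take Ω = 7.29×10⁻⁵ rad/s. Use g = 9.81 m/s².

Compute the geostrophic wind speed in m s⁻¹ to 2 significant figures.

Coriolis parameter at 80°N:
f = 2Ω sin φ = 2 × 7.29×10⁻⁵ × sin 80° = 1.44×10⁻⁴ s⁻¹
Height gradient: |∂Z/∂n| = 30 m / 158000 m = 1.90×10⁻⁴
On a pressure surface, geostrophic balance gives V_g = (g/f)|∂Z/∂n|:
V_g = 9.81 × 1.90×10⁻⁴ / 1.44×10⁻⁴ = 13.0 m/s

13 m s⁻¹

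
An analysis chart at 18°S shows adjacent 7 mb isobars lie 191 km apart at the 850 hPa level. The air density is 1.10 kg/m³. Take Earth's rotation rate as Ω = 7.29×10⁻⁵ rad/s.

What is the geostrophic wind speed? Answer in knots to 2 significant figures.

Coriolis parameter at 18°S:
f = 2Ω sin φ = 2 × 7.29×10⁻⁵ × sin 18° = 4.51×10⁻⁵ s⁻¹
Pressure gradient: |∂P/∂n| = 700 Pa / 191000 m = 3.66×10⁻³ Pa/m
Geostrophic balance (pressure-gradient force = Coriolis force):
V_g = (1/(fρ)) |∂P/∂n| = 3.66×10⁻³ / (4.51×10⁻⁵ × 1.10) = 73.9 m/s
Converting: 73.9 m/s × 1.944 = 140 knots

140 knots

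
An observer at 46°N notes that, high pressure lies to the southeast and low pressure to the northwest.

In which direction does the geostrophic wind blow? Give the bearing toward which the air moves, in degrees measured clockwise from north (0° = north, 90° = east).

045°

The pressure-gradient force points toward the northwest (bearing 315°).
Geostrophic balance: in the Northern Hemisphere the Coriolis force deflects motion to the right, so the geostrophic wind blows 90° to the right of the pressure-gradient force (low pressure on the left).
Rotating 315° by 90° clockwise gives 045° — the wind blows toward the northeast.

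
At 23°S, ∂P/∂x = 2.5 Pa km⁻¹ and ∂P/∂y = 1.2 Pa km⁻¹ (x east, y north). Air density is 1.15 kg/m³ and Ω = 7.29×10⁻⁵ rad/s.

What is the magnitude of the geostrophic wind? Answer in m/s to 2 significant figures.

Coriolis parameter at 23°S:
f = 2Ω sin φ = 2 × 7.29×10⁻⁵ × sin 23° = 5.70×10⁻⁵ s⁻¹
In the Southern Hemisphere f is negative: f = −5.70×10⁻⁵ s⁻¹.
Component geostrophic relations (x east, y north):
u_g = −(1/(fρ)) ∂P/∂y,  v_g = (1/(fρ)) ∂P/∂x
u_g = −(1.2×10⁻³)/(−5.70×10⁻⁵ × 1.15) = 18.3 m/s;  v_g = (2.5×10⁻³)/(−5.70×10⁻⁵ × 1.15) = −38.2 m/s
|V_g| = √(u_g² + v_g²) = 42.3 m/s

42 m/s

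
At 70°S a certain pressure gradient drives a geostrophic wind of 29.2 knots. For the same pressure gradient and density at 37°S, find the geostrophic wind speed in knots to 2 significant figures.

46 knots

With the same pressure gradient and density, V_g ∝ 1/f ∝ 1/sin φ.
V₂ = V₁ · sin φ₁ / sin φ₂ = 29.2 × sin 70° / sin 37°
V₂ = 29.2 × 0.9397/0.6018 = 46 knots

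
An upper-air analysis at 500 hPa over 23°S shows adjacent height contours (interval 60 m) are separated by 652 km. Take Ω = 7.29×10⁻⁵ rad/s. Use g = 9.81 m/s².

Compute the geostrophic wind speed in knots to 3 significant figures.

30.8 knots

Coriolis parameter at 23°S:
f = 2Ω sin φ = 2 × 7.29×10⁻⁵ × sin 23° = 5.70×10⁻⁵ s⁻¹
Height gradient: |∂Z/∂n| = 60 m / 652000 m = 9.20×10⁻⁵
On a pressure surface, geostrophic balance gives V_g = (g/f)|∂Z/∂n|:
V_g = 9.81 × 9.20×10⁻⁵ / 5.70×10⁻⁵ = 15.8 m/s
Converting: 15.8 m/s × 1.944 = 30.8 knots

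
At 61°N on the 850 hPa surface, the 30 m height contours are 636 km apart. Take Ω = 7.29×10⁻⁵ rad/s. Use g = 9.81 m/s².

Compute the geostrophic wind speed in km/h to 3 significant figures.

Coriolis parameter at 61°N:
f = 2Ω sin φ = 2 × 7.29×10⁻⁵ × sin 61° = 1.28×10⁻⁴ s⁻¹
Height gradient: |∂Z/∂n| = 30 m / 636000 m = 4.72×10⁻⁵
On a pressure surface, geostrophic balance gives V_g = (g/f)|∂Z/∂n|:
V_g = 9.81 × 4.72×10⁻⁵ / 1.28×10⁻⁴ = 3.63 m/s
Converting: 3.63 m/s × 3.6 = 13.1 km/h

13.1 km/h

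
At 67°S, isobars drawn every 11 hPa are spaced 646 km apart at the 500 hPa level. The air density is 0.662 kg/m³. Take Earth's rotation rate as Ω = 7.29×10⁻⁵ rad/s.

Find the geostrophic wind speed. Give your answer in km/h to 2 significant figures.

69 km/h

Coriolis parameter at 67°S:
f = 2Ω sin φ = 2 × 7.29×10⁻⁵ × sin 67° = 1.34×10⁻⁴ s⁻¹
Pressure gradient: |∂P/∂n| = 1100 Pa / 646000 m = 1.70×10⁻³ Pa/m
Geostrophic balance (pressure-gradient force = Coriolis force):
V_g = (1/(fρ)) |∂P/∂n| = 1.70×10⁻³ / (1.34×10⁻⁴ × 0.662) = 19.2 m/s
Converting: 19.2 m/s × 3.6 = 69 km/h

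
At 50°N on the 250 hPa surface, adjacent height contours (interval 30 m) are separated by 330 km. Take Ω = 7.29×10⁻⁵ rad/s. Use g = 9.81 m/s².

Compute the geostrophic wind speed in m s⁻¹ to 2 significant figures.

8.0 m s⁻¹

Coriolis parameter at 50°N:
f = 2Ω sin φ = 2 × 7.29×10⁻⁵ × sin 50° = 1.12×10⁻⁴ s⁻¹
Height gradient: |∂Z/∂n| = 30 m / 330000 m = 9.09×10⁻⁵
On a pressure surface, geostrophic balance gives V_g = (g/f)|∂Z/∂n|:
V_g = 9.81 × 9.09×10⁻⁵ / 1.12×10⁻⁴ = 7.98 m/s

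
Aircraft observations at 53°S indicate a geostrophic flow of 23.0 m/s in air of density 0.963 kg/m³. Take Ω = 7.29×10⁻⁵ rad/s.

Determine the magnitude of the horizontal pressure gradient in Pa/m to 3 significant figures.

2.58×10⁻³ Pa/m

Coriolis parameter at 53°S:
f = 2Ω sin φ = 2 × 7.29×10⁻⁵ × sin 53° = 1.16×10⁻⁴ s⁻¹
Geostrophic balance rearranged: |∂P/∂n| = f ρ V_g
|∂P/∂n| = 1.16×10⁻⁴ × 0.963 × 23.0 = 2.58×10⁻³ Pa/m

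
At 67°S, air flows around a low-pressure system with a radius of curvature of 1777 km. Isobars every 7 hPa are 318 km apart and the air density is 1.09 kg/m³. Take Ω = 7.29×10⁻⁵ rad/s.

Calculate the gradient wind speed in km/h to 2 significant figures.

51 km/h

Coriolis parameter at 67°S:
f = 2Ω sin φ = 2 × 7.29×10⁻⁵ × sin 67° = 1.34×10⁻⁴ s⁻¹
Pressure gradient: |∂P/∂n| = 700 Pa / 318000 m = 2.20×10⁻³ Pa/m
Geostrophic speed: V_g = |∂P/∂n|/(fρ) = 2.20×10⁻³/(1.34×10⁻⁴ × 1.09) = 15.0 m/s
Around a low, centrifugal force acts outward with Coriolis, so pressure-gradient force balances both:
(1/ρ)|∂P/∂n| = fV + V²/R  →  V² + fR·V − fR·V_g = 0
With fR = 1.34×10⁻⁴ × 1777×10³ m = 238 m/s:
V = [−fR + √((fR)² + 4 fR V_g)]/2 = [−238 + √(238² + 4×238×15)]/2 = 14.2 m/s
Subgeostrophic (V < V_g = 15 m/s), as expected around a low.
Converting: 14.2 m/s × 3.6 = 51 km/h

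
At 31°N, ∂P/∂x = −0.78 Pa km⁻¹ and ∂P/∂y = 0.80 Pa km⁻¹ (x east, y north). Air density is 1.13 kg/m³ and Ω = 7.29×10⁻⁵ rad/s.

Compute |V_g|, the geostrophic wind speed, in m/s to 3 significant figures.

13.2 m/s

Coriolis parameter at 31°N:
f = 2Ω sin φ = 2 × 7.29×10⁻⁵ × sin 31° = 7.51×10⁻⁵ s⁻¹
Component geostrophic relations (x east, y north):
u_g = −(1/(fρ)) ∂P/∂y,  v_g = (1/(fρ)) ∂P/∂x
u_g = −(0.80×10⁻³)/(7.51×10⁻⁵ × 1.13) = −9.43 m/s;  v_g = (−0.78×10⁻³)/(7.51×10⁻⁵ × 1.13) = −9.19 m/s
|V_g| = √(u_g² + v_g²) = 13.2 m/s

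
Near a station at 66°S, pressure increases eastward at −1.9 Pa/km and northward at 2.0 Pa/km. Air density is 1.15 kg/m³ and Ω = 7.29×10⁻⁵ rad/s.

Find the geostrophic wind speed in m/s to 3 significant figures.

18.0 m/s

Coriolis parameter at 66°S:
f = 2Ω sin φ = 2 × 7.29×10⁻⁵ × sin 66° = 1.33×10⁻⁴ s⁻¹
In the Southern Hemisphere f is negative: f = −1.33×10⁻⁴ s⁻¹.
Component geostrophic relations (x east, y north):
u_g = −(1/(fρ)) ∂P/∂y,  v_g = (1/(fρ)) ∂P/∂x
u_g = −(2.0×10⁻³)/(−1.33×10⁻⁴ × 1.15) = 13.1 m/s;  v_g = (−1.9×10⁻³)/(−1.33×10⁻⁴ × 1.15) = 12.4 m/s
|V_g| = √(u_g² + v_g²) = 18.0 m/s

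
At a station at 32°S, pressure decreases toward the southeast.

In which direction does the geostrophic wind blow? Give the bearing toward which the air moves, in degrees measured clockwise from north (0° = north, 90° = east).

The pressure-gradient force points toward the southeast (bearing 135°).
Geostrophic balance: in the Southern Hemisphere the Coriolis force deflects motion to the left, so the geostrophic wind blows 90° to the left of the pressure-gradient force (low pressure on the right).
Rotating 135° by 90° counterclockwise gives 045° — the wind blows toward the northeast.

045°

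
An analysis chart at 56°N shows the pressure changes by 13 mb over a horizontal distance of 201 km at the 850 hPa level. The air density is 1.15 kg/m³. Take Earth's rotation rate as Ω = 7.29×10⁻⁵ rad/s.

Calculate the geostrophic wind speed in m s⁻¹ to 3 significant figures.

46.5 m s⁻¹

Coriolis parameter at 56°N:
f = 2Ω sin φ = 2 × 7.29×10⁻⁵ × sin 56° = 1.21×10⁻⁴ s⁻¹
Pressure gradient: |∂P/∂n| = 1300 Pa / 201000 m = 6.47×10⁻³ Pa/m
Geostrophic balance (pressure-gradient force = Coriolis force):
V_g = (1/(fρ)) |∂P/∂n| = 6.47×10⁻³ / (1.21×10⁻⁴ × 1.15) = 46.5 m/s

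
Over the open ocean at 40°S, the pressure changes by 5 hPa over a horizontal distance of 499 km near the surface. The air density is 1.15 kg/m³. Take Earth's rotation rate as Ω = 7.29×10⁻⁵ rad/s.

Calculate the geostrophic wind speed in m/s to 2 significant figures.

Coriolis parameter at 40°S:
f = 2Ω sin φ = 2 × 7.29×10⁻⁵ × sin 40° = 9.37×10⁻⁵ s⁻¹
Pressure gradient: |∂P/∂n| = 500 Pa / 499000 m = 1.00×10⁻³ Pa/m
Geostrophic balance (pressure-gradient force = Coriolis force):
V_g = (1/(fρ)) |∂P/∂n| = 1.00×10⁻³ / (9.37×10⁻⁵ × 1.15) = 9.30 m/s

9.3 m/s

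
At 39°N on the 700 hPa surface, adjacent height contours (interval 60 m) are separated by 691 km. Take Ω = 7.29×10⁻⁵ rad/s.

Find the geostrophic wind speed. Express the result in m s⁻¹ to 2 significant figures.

Coriolis parameter at 39°N:
f = 2Ω sin φ = 2 × 7.29×10⁻⁵ × sin 39° = 9.18×10⁻⁵ s⁻¹
Height gradient: |∂Z/∂n| = 60 m / 691000 m = 8.68×10⁻⁵
On a pressure surface, geostrophic balance gives V_g = (g/f)|∂Z/∂n|:
V_g = 9.81 × 8.68×10⁻⁵ / 9.18×10⁻⁵ = 9.28 m/s

9.3 m s⁻¹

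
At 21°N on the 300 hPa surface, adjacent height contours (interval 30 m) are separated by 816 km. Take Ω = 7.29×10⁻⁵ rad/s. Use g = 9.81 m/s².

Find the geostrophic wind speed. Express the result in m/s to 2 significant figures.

Coriolis parameter at 21°N:
f = 2Ω sin φ = 2 × 7.29×10⁻⁵ × sin 21° = 5.23×10⁻⁵ s⁻¹
Height gradient: |∂Z/∂n| = 30 m / 816000 m = 3.68×10⁻⁵
On a pressure surface, geostrophic balance gives V_g = (g/f)|∂Z/∂n|:
V_g = 9.81 × 3.68×10⁻⁵ / 5.23×10⁻⁵ = 6.90 m/s

6.9 m/s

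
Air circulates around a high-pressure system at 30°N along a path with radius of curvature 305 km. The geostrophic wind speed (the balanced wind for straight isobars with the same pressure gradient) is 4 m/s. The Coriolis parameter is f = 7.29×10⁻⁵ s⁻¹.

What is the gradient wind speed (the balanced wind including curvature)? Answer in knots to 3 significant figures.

Around a high, pressure-gradient force acts outward with centrifugal, so Coriolis balances both:
fV = (1/ρ)|∂P/∂n| + V²/R  →  V² − fR·V + fR·V_g = 0
With fR = 7.29×10⁻⁵ × 305×10³ m = 22.2 m/s:
V = [fR − √((fR)² − 4 fR V_g)]/2 = [22.2 − √(22.2² − 4×22.2×4)]/2 = 5.23 m/s
Supergeostrophic (V > V_g = 4 m/s), as expected around a high.
Converting: 5.23 m/s × 1.944 = 10.2 knots

10.2 knots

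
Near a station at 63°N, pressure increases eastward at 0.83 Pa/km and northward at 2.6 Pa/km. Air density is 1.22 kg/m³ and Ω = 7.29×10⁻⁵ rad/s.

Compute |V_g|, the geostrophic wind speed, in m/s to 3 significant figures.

Coriolis parameter at 63°N:
f = 2Ω sin φ = 2 × 7.29×10⁻⁵ × sin 63° = 1.30×10⁻⁴ s⁻¹
Component geostrophic relations (x east, y north):
u_g = −(1/(fρ)) ∂P/∂y,  v_g = (1/(fρ)) ∂P/∂x
u_g = −(2.6×10⁻³)/(1.30×10⁻⁴ × 1.22) = −16.4 m/s;  v_g = (0.83×10⁻³)/(1.30×10⁻⁴ × 1.22) = 5.24 m/s
|V_g| = √(u_g² + v_g²) = 17.2 m/s

17.2 m/s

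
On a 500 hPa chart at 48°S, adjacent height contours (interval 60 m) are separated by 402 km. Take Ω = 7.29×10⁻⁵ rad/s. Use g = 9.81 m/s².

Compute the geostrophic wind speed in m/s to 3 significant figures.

13.5 m/s

Coriolis parameter at 48°S:
f = 2Ω sin φ = 2 × 7.29×10⁻⁵ × sin 48° = 1.08×10⁻⁴ s⁻¹
Height gradient: |∂Z/∂n| = 60 m / 402000 m = 1.49×10⁻⁴
On a pressure surface, geostrophic balance gives V_g = (g/f)|∂Z/∂n|:
V_g = 9.81 × 1.49×10⁻⁴ / 1.08×10⁻⁴ = 13.5 m/s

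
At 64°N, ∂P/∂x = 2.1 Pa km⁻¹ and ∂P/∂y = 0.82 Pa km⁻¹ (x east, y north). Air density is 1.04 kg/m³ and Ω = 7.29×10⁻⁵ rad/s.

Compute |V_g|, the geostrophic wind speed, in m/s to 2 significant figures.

Coriolis parameter at 64°N:
f = 2Ω sin φ = 2 × 7.29×10⁻⁵ × sin 64° = 1.31×10⁻⁴ s⁻¹
Component geostrophic relations (x east, y north):
u_g = −(1/(fρ)) ∂P/∂y,  v_g = (1/(fρ)) ∂P/∂x
u_g = −(0.82×10⁻³)/(1.31×10⁻⁴ × 1.04) = −6.02 m/s;  v_g = (2.1×10⁻³)/(1.31×10⁻⁴ × 1.04) = 15.4 m/s
|V_g| = √(u_g² + v_g²) = 16.5 m/s

17 m/s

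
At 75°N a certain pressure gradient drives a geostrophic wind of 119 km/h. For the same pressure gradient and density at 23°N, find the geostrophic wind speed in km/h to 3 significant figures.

With the same pressure gradient and density, V_g ∝ 1/f ∝ 1/sin φ.
V₂ = V₁ · sin φ₁ / sin φ₂ = 119 × sin 75° / sin 23°
V₂ = 119 × 0.9659/0.3907 = 294 km/h

294 km/h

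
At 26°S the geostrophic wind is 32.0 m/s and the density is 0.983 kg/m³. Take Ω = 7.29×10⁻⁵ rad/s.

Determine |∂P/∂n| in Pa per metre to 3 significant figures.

Coriolis parameter at 26°S:
f = 2Ω sin φ = 2 × 7.29×10⁻⁵ × sin 26° = 6.39×10⁻⁵ s⁻¹
Geostrophic balance rearranged: |∂P/∂n| = f ρ V_g
|∂P/∂n| = 6.39×10⁻⁵ × 0.983 × 32.0 = 2.01×10⁻³ Pa/m

2.01×10⁻³ Pa/m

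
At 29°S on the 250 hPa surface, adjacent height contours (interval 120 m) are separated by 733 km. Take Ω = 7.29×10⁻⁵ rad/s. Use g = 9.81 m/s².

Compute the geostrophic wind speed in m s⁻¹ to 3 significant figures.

Coriolis parameter at 29°S:
f = 2Ω sin φ = 2 × 7.29×10⁻⁵ × sin 29° = 7.07×10⁻⁵ s⁻¹
Height gradient: |∂Z/∂n| = 120 m / 733000 m = 1.64×10⁻⁴
On a pressure surface, geostrophic balance gives V_g = (g/f)|∂Z/∂n|:
V_g = 9.81 × 1.64×10⁻⁴ / 7.07×10⁻⁵ = 22.7 m/s

22.7 m s⁻¹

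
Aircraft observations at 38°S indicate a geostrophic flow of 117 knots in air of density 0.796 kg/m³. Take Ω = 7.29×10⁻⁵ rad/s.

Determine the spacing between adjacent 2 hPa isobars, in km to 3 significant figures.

Coriolis parameter at 38°S:
f = 2Ω sin φ = 2 × 7.29×10⁻⁵ × sin 38° = 8.98×10⁻⁵ s⁻¹
Wind speed in SI: 117 knots = 60.2 m/s
Geostrophic balance rearranged: |∂P/∂n| = f ρ V_g
|∂P/∂n| = 8.98×10⁻⁵ × 0.796 × 60.2 = 4.30×10⁻³ Pa/m
Isobar spacing: Δn = ΔP/|∂P/∂n| = 200 Pa / 4.30×10⁻³ Pa/m = 46504 m ≈ 46.5 km

46.5 km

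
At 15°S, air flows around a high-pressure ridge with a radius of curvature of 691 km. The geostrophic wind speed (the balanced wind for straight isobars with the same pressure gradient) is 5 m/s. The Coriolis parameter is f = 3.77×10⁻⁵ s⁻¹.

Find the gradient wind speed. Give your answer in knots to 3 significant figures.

Around a high, pressure-gradient force acts outward with centrifugal, so Coriolis balances both:
fV = (1/ρ)|∂P/∂n| + V²/R  →  V² − fR·V + fR·V_g = 0
With fR = 3.77×10⁻⁵ × 691×10³ m = 26.1 m/s:
V = [fR − √((fR)² − 4 fR V_g)]/2 = [26.1 − √(26.1² − 4×26.1×5)]/2 = 6.75 m/s
Supergeostrophic (V > V_g = 5 m/s), as expected around a high.
Converting: 6.75 m/s × 1.944 = 13.1 knots

13.1 knots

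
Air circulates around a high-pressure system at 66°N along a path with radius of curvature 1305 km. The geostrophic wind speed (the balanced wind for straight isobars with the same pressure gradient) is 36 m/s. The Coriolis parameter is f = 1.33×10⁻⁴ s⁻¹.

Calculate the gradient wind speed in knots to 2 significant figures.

99 knots

Around a high, pressure-gradient force acts outward with centrifugal, so Coriolis balances both:
fV = (1/ρ)|∂P/∂n| + V²/R  →  V² − fR·V + fR·V_g = 0
With fR = 1.33×10⁻⁴ × 1305×10³ m = 174 m/s:
V = [fR − √((fR)² − 4 fR V_g)]/2 = [174 − √(174² − 4×174×36)]/2 = 51 m/s
Supergeostrophic (V > V_g = 36 m/s), as expected around a high.
Converting: 51 m/s × 1.944 = 99 knots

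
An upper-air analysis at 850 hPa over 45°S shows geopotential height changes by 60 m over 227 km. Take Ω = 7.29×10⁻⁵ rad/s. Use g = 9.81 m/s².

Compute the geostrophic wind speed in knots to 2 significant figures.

49 knots

Coriolis parameter at 45°S:
f = 2Ω sin φ = 2 × 7.29×10⁻⁵ × sin 45° = 1.03×10⁻⁴ s⁻¹
Height gradient: |∂Z/∂n| = 60 m / 227000 m = 2.64×10⁻⁴
On a pressure surface, geostrophic balance gives V_g = (g/f)|∂Z/∂n|:
V_g = 9.81 × 2.64×10⁻⁴ / 1.03×10⁻⁴ = 25.2 m/s
Converting: 25.2 m/s × 1.944 = 49 knots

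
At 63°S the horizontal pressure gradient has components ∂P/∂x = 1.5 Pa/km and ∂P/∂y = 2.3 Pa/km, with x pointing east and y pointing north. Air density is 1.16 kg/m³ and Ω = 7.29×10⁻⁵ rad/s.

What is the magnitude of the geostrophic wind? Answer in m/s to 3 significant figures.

Coriolis parameter at 63°S:
f = 2Ω sin φ = 2 × 7.29×10⁻⁵ × sin 63° = 1.30×10⁻⁴ s⁻¹
In the Southern Hemisphere f is negative: f = −1.30×10⁻⁴ s⁻¹.
Component geostrophic relations (x east, y north):
u_g = −(1/(fρ)) ∂P/∂y,  v_g = (1/(fρ)) ∂P/∂x
u_g = −(2.3×10⁻³)/(−1.30×10⁻⁴ × 1.16) = 15.3 m/s;  v_g = (1.5×10⁻³)/(−1.30×10⁻⁴ × 1.16) = −9.95 m/s
|V_g| = √(u_g² + v_g²) = 18.2 m/s

18.2 m/s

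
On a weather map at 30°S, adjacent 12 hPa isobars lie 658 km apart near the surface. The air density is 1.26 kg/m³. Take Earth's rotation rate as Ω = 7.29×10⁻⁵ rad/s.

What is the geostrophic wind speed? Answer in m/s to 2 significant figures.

20 m/s

Coriolis parameter at 30°S:
f = 2Ω sin φ = 2 × 7.29×10⁻⁵ × sin 30° = 7.29×10⁻⁵ s⁻¹
Pressure gradient: |∂P/∂n| = 1200 Pa / 658000 m = 1.82×10⁻³ Pa/m
Geostrophic balance (pressure-gradient force = Coriolis force):
V_g = (1/(fρ)) |∂P/∂n| = 1.82×10⁻³ / (7.29×10⁻⁵ × 1.26) = 19.9 m/s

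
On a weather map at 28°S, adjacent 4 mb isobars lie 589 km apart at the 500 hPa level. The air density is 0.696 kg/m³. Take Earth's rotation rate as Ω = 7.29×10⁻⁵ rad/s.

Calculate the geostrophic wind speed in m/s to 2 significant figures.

Coriolis parameter at 28°S:
f = 2Ω sin φ = 2 × 7.29×10⁻⁵ × sin 28° = 6.84×10⁻⁵ s⁻¹
Pressure gradient: |∂P/∂n| = 400 Pa / 589000 m = 6.79×10⁻⁴ Pa/m
Geostrophic balance (pressure-gradient force = Coriolis force):
V_g = (1/(fρ)) |∂P/∂n| = 6.79×10⁻⁴ / (6.84×10⁻⁵ × 0.696) = 14.3 m/s

14 m/s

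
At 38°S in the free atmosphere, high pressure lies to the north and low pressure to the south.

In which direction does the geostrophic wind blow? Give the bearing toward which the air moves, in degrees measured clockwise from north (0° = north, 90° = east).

The pressure-gradient force points toward the south (bearing 180°).
Geostrophic balance: in the Southern Hemisphere the Coriolis force deflects motion to the left, so the geostrophic wind blows 90° to the left of the pressure-gradient force (low pressure on the right).
Rotating 180° by 90° counterclockwise gives 090° — the wind blows toward the east.

090°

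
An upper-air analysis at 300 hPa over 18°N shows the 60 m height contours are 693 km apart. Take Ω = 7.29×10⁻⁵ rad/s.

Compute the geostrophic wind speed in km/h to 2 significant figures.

Coriolis parameter at 18°N:
f = 2Ω sin φ = 2 × 7.29×10⁻⁵ × sin 18° = 4.51×10⁻⁵ s⁻¹
Height gradient: |∂Z/∂n| = 60 m / 693000 m = 8.66×10⁻⁵
On a pressure surface, geostrophic balance gives V_g = (g/f)|∂Z/∂n|:
V_g = 9.81 × 8.66×10⁻⁵ / 4.51×10⁻⁵ = 18.9 m/s
Converting: 18.9 m/s × 3.6 = 68 km/h

68 km/h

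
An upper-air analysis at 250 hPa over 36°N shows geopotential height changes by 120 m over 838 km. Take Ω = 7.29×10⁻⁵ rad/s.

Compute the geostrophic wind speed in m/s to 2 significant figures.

16 m/s

Coriolis parameter at 36°N:
f = 2Ω sin φ = 2 × 7.29×10⁻⁵ × sin 36° = 8.57×10⁻⁵ s⁻¹
Height gradient: |∂Z/∂n| = 120 m / 838000 m = 1.43×10⁻⁴
On a pressure surface, geostrophic balance gives V_g = (g/f)|∂Z/∂n|:
V_g = 9.81 × 1.43×10⁻⁴ / 8.57×10⁻⁵ = 16.4 m/s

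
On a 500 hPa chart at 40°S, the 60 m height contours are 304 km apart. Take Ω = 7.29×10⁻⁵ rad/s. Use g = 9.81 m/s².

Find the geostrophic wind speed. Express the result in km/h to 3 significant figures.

74.4 km/h

Coriolis parameter at 40°S:
f = 2Ω sin φ = 2 × 7.29×10⁻⁵ × sin 40° = 9.37×10⁻⁵ s⁻¹
Height gradient: |∂Z/∂n| = 60 m / 304000 m = 1.97×10⁻⁴
On a pressure surface, geostrophic balance gives V_g = (g/f)|∂Z/∂n|:
V_g = 9.81 × 1.97×10⁻⁴ / 9.37×10⁻⁵ = 20.7 m/s
Converting: 20.7 m/s × 3.6 = 74.4 km/h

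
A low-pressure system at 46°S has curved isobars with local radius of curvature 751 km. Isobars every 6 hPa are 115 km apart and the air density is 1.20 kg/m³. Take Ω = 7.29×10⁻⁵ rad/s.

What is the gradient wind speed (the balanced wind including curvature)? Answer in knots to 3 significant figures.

Coriolis parameter at 46°S:
f = 2Ω sin φ = 2 × 7.29×10⁻⁵ × sin 46° = 1.05×10⁻⁴ s⁻¹
Pressure gradient: |∂P/∂n| = 600 Pa / 115000 m = 5.22×10⁻³ Pa/m
Geostrophic speed: V_g = |∂P/∂n|/(fρ) = 5.22×10⁻³/(1.05×10⁻⁴ × 1.20) = 41.5 m/s
Around a low, centrifugal force acts outward with Coriolis, so pressure-gradient force balances both:
(1/ρ)|∂P/∂n| = fV + V²/R  →  V² + fR·V − fR·V_g = 0
With fR = 1.05×10⁻⁴ × 751×10³ m = 78.8 m/s:
V = [−fR + √((fR)² + 4 fR V_g)]/2 = [−78.8 + √(78.8² + 4×78.8×41.5)]/2 = 30 m/s
Subgeostrophic (V < V_g = 41.5 m/s), as expected around a low.
Converting: 30 m/s × 1.944 = 58.3 knots

58.3 knots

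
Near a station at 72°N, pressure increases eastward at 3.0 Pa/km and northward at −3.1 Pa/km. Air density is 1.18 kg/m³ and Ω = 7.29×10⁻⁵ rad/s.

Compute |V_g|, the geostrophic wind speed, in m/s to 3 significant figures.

26.4 m/s

Coriolis parameter at 72°N:
f = 2Ω sin φ = 2 × 7.29×10⁻⁵ × sin 72° = 1.39×10⁻⁴ s⁻¹
Component geostrophic relations (x east, y north):
u_g = −(1/(fρ)) ∂P/∂y,  v_g = (1/(fρ)) ∂P/∂x
u_g = −(−3.1×10⁻³)/(1.39×10⁻⁴ × 1.18) = 18.9 m/s;  v_g = (3.0×10⁻³)/(1.39×10⁻⁴ × 1.18) = 18.3 m/s
|V_g| = √(u_g² + v_g²) = 26.4 m/s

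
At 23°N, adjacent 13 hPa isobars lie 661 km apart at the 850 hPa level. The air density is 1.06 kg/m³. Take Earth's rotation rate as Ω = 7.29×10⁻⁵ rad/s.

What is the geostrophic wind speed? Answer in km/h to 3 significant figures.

Coriolis parameter at 23°N:
f = 2Ω sin φ = 2 × 7.29×10⁻⁵ × sin 23° = 5.70×10⁻⁵ s⁻¹
Pressure gradient: |∂P/∂n| = 1300 Pa / 661000 m = 1.97×10⁻³ Pa/m
Geostrophic balance (pressure-gradient force = Coriolis force):
V_g = (1/(fρ)) |∂P/∂n| = 1.97×10⁻³ / (5.70×10⁻⁵ × 1.06) = 32.6 m/s
Converting: 32.6 m/s × 3.6 = 117 km/h

117 km/h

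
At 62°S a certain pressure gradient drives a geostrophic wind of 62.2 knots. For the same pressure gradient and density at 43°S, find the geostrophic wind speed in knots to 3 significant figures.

With the same pressure gradient and density, V_g ∝ 1/f ∝ 1/sin φ.
V₂ = V₁ · sin φ₁ / sin φ₂ = 62.2 × sin 62° / sin 43°
V₂ = 62.2 × 0.8829/0.6820 = 80.5 knots

80.5 knots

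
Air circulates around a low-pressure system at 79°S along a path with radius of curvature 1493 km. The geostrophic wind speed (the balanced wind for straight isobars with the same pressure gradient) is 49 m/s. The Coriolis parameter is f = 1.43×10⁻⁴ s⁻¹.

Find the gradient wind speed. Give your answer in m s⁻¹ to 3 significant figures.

Around a low, centrifugal force acts outward with Coriolis, so pressure-gradient force balances both:
(1/ρ)|∂P/∂n| = fV + V²/R  →  V² + fR·V − fR·V_g = 0
With fR = 1.43×10⁻⁴ × 1493×10³ m = 213 m/s:
V = [−fR + √((fR)² + 4 fR V_g)]/2 = [−213 + √(213² + 4×213×49)]/2 = 41.1 m/s
Subgeostrophic (V < V_g = 49 m/s), as expected around a low.

41.1 m s⁻¹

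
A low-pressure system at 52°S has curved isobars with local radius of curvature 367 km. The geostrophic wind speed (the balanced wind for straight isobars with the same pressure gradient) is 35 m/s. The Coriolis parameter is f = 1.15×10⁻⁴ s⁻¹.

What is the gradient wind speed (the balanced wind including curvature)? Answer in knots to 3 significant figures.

44.2 knots

Around a low, centrifugal force acts outward with Coriolis, so pressure-gradient force balances both:
(1/ρ)|∂P/∂n| = fV + V²/R  →  V² + fR·V − fR·V_g = 0
With fR = 1.15×10⁻⁴ × 367×10³ m = 42.2 m/s:
V = [−fR + √((fR)² + 4 fR V_g)]/2 = [−42.2 + √(42.2² + 4×42.2×35)]/2 = 22.7 m/s
Subgeostrophic (V < V_g = 35 m/s), as expected around a low.
Converting: 22.7 m/s × 1.944 = 44.2 knots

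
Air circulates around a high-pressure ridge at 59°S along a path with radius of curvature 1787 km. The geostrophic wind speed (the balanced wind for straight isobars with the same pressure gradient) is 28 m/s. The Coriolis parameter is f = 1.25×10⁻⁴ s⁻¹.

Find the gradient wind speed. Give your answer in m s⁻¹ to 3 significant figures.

32.8 m s⁻¹

Around a high, pressure-gradient force acts outward with centrifugal, so Coriolis balances both:
fV = (1/ρ)|∂P/∂n| + V²/R  →  V² − fR·V + fR·V_g = 0
With fR = 1.25×10⁻⁴ × 1787×10³ m = 223 m/s:
V = [fR − √((fR)² − 4 fR V_g)]/2 = [223 − √(223² − 4×223×28)]/2 = 32.8 m/s
Supergeostrophic (V > V_g = 28 m/s), as expected around a high.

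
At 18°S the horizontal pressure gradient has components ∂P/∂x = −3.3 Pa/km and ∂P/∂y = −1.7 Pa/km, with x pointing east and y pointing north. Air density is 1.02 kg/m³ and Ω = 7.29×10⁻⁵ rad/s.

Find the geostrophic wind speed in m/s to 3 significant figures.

80.8 m/s

Coriolis parameter at 18°S:
f = 2Ω sin φ = 2 × 7.29×10⁻⁵ × sin 18° = 4.51×10⁻⁵ s⁻¹
In the Southern Hemisphere f is negative: f = −4.51×10⁻⁵ s⁻¹.
Component geostrophic relations (x east, y north):
u_g = −(1/(fρ)) ∂P/∂y,  v_g = (1/(fρ)) ∂P/∂x
u_g = −(−1.7×10⁻³)/(−4.51×10⁻⁵ × 1.02) = −37.0 m/s;  v_g = (−3.3×10⁻³)/(−4.51×10⁻⁵ × 1.02) = 71.8 m/s
|V_g| = √(u_g² + v_g²) = 80.8 m/s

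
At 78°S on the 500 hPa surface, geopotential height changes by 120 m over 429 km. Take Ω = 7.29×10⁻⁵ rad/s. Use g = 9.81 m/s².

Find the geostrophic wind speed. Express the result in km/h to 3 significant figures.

69.3 km/h

Coriolis parameter at 78°S:
f = 2Ω sin φ = 2 × 7.29×10⁻⁵ × sin 78° = 1.43×10⁻⁴ s⁻¹
Height gradient: |∂Z/∂n| = 120 m / 429000 m = 2.80×10⁻⁴
On a pressure surface, geostrophic balance gives V_g = (g/f)|∂Z/∂n|:
V_g = 9.81 × 2.80×10⁻⁴ / 1.43×10⁻⁴ = 19.2 m/s
Converting: 19.2 m/s × 3.6 = 69.3 km/h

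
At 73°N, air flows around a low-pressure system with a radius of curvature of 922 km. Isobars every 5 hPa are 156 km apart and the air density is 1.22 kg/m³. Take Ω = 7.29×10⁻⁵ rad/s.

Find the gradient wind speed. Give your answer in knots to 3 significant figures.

32.4 knots

Coriolis parameter at 73°N:
f = 2Ω sin φ = 2 × 7.29×10⁻⁵ × sin 73° = 1.39×10⁻⁴ s⁻¹
Pressure gradient: |∂P/∂n| = 500 Pa / 156000 m = 3.21×10⁻³ Pa/m
Geostrophic speed: V_g = |∂P/∂n|/(fρ) = 3.21×10⁻³/(1.39×10⁻⁴ × 1.22) = 18.8 m/s
Around a low, centrifugal force acts outward with Coriolis, so pressure-gradient force balances both:
(1/ρ)|∂P/∂n| = fV + V²/R  →  V² + fR·V − fR·V_g = 0
With fR = 1.39×10⁻⁴ × 922×10³ m = 129 m/s:
V = [−fR + √((fR)² + 4 fR V_g)]/2 = [−129 + √(129² + 4×129×18.8)]/2 = 16.7 m/s
Subgeostrophic (V < V_g = 18.8 m/s), as expected around a low.
Converting: 16.7 m/s × 1.944 = 32.4 knots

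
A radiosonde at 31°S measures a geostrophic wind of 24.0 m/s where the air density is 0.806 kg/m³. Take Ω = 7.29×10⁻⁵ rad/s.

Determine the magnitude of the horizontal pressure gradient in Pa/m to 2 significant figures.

1.5×10⁻³ Pa/m

Coriolis parameter at 31°S:
f = 2Ω sin φ = 2 × 7.29×10⁻⁵ × sin 31° = 7.51×10⁻⁵ s⁻¹
Geostrophic balance rearranged: |∂P/∂n| = f ρ V_g
|∂P/∂n| = 7.51×10⁻⁵ × 0.806 × 24.0 = 1.45×10⁻³ Pa/m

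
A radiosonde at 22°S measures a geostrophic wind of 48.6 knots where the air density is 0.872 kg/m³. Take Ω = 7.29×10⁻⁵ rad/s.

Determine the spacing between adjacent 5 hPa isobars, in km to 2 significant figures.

Coriolis parameter at 22°S:
f = 2Ω sin φ = 2 × 7.29×10⁻⁵ × sin 22° = 5.46×10⁻⁵ s⁻¹
Wind speed in SI: 48.6 knots = 25.0 m/s
Geostrophic balance rearranged: |∂P/∂n| = f ρ V_g
|∂P/∂n| = 5.46×10⁻⁵ × 0.872 × 25.0 = 1.19×10⁻³ Pa/m
Isobar spacing: Δn = ΔP/|∂P/∂n| = 500 Pa / 1.19×10⁻³ Pa/m = 419900 m ≈ 420 km

420 km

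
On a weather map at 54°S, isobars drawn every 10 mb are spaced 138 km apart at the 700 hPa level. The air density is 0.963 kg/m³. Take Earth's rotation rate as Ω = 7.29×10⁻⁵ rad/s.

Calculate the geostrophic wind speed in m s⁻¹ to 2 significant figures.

64 m s⁻¹

Coriolis parameter at 54°S:
f = 2Ω sin φ = 2 × 7.29×10⁻⁵ × sin 54° = 1.18×10⁻⁴ s⁻¹
Pressure gradient: |∂P/∂n| = 1000 Pa / 138000 m = 7.25×10⁻³ Pa/m
Geostrophic balance (pressure-gradient force = Coriolis force):
V_g = (1/(fρ)) |∂P/∂n| = 7.25×10⁻³ / (1.18×10⁻⁴ × 0.963) = 63.8 m/s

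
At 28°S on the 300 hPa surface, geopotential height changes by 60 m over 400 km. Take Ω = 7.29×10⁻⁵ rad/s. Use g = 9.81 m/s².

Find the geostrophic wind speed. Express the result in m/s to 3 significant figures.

Coriolis parameter at 28°S:
f = 2Ω sin φ = 2 × 7.29×10⁻⁵ × sin 28° = 6.84×10⁻⁵ s⁻¹
Height gradient: |∂Z/∂n| = 60 m / 400000 m = 1.50×10⁻⁴
On a pressure surface, geostrophic balance gives V_g = (g/f)|∂Z/∂n|:
V_g = 9.81 × 1.50×10⁻⁴ / 6.84×10⁻⁵ = 21.5 m/s

21.5 m/s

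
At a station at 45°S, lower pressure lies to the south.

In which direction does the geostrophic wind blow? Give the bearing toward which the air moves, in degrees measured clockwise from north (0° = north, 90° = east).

090°

The pressure-gradient force points toward the south (bearing 180°).
Geostrophic balance: in the Southern Hemisphere the Coriolis force deflects motion to the left, so the geostrophic wind blows 90° to the left of the pressure-gradient force (low pressure on the right).
Rotating 180° by 90° counterclockwise gives 090° — the wind blows toward the east.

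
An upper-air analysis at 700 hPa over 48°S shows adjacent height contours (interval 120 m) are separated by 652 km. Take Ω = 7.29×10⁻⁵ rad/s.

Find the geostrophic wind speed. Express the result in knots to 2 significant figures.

Coriolis parameter at 48°S:
f = 2Ω sin φ = 2 × 7.29×10⁻⁵ × sin 48° = 1.08×10⁻⁴ s⁻¹
Height gradient: |∂Z/∂n| = 120 m / 652000 m = 1.84×10⁻⁴
On a pressure surface, geostrophic balance gives V_g = (g/f)|∂Z/∂n|:
V_g = 9.81 × 1.84×10⁻⁴ / 1.08×10⁻⁴ = 16.7 m/s
Converting: 16.7 m/s × 1.944 = 32 knots

32 knots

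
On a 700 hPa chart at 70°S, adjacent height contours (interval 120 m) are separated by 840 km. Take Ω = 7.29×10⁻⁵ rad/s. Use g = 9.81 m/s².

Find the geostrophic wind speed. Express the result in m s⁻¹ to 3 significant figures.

Coriolis parameter at 70°S:
f = 2Ω sin φ = 2 × 7.29×10⁻⁵ × sin 70° = 1.37×10⁻⁴ s⁻¹
Height gradient: |∂Z/∂n| = 120 m / 840000 m = 1.43×10⁻⁴
On a pressure surface, geostrophic balance gives V_g = (g/f)|∂Z/∂n|:
V_g = 9.81 × 1.43×10⁻⁴ / 1.37×10⁻⁴ = 10.2 m/s

10.2 m s⁻¹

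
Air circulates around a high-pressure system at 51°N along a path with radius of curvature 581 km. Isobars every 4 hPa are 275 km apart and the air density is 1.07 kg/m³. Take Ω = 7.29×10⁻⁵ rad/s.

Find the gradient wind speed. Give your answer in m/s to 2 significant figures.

Coriolis parameter at 51°N:
f = 2Ω sin φ = 2 × 7.29×10⁻⁵ × sin 51° = 1.13×10⁻⁴ s⁻¹
Pressure gradient: |∂P/∂n| = 400 Pa / 275000 m = 1.45×10⁻³ Pa/m
Geostrophic speed: V_g = |∂P/∂n|/(fρ) = 1.45×10⁻³/(1.13×10⁻⁴ × 1.07) = 12.0 m/s
Around a high, pressure-gradient force acts outward with centrifugal, so Coriolis balances both:
fV = (1/ρ)|∂P/∂n| + V²/R  →  V² − fR·V + fR·V_g = 0
With fR = 1.13×10⁻⁴ × 581×10³ m = 65.8 m/s:
V = [fR − √((fR)² − 4 fR V_g)]/2 = [65.8 − √(65.8² − 4×65.8×12)]/2 = 15.8 m/s
Supergeostrophic (V > V_g = 12 m/s), as expected around a high.

16 m/s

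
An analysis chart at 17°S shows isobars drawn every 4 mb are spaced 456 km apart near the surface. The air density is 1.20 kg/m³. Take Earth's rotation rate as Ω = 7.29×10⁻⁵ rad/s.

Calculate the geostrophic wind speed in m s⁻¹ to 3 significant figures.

17.1 m s⁻¹

Coriolis parameter at 17°S:
f = 2Ω sin φ = 2 × 7.29×10⁻⁵ × sin 17° = 4.26×10⁻⁵ s⁻¹
Pressure gradient: |∂P/∂n| = 400 Pa / 456000 m = 8.77×10⁻⁴ Pa/m
Geostrophic balance (pressure-gradient force = Coriolis force):
V_g = (1/(fρ)) |∂P/∂n| = 8.77×10⁻⁴ / (4.26×10⁻⁵ × 1.20) = 17.1 m/s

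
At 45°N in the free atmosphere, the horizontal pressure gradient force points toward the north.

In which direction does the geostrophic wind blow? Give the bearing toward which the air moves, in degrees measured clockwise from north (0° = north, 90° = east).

The pressure-gradient force points toward the north (bearing 000°).
Geostrophic balance: in the Northern Hemisphere the Coriolis force deflects motion to the right, so the geostrophic wind blows 90° to the right of the pressure-gradient force (low pressure on the left).
Rotating 000° by 90° clockwise gives 090° — the wind blows toward the east.

090°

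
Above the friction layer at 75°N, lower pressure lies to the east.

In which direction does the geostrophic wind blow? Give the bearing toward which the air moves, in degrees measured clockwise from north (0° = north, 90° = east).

The pressure-gradient force points toward the east (bearing 090°).
Geostrophic balance: in the Northern Hemisphere the Coriolis force deflects motion to the right, so the geostrophic wind blows 90° to the right of the pressure-gradient force (low pressure on the left).
Rotating 090° by 90° clockwise gives 180° — the wind blows toward the south.

180°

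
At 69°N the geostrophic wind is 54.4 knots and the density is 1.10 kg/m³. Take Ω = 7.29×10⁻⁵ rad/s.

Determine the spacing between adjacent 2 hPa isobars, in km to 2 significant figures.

48 km

Coriolis parameter at 69°N:
f = 2Ω sin φ = 2 × 7.29×10⁻⁵ × sin 69° = 1.36×10⁻⁴ s⁻¹
Wind speed in SI: 54.4 knots = 28.0 m/s
Geostrophic balance rearranged: |∂P/∂n| = f ρ V_g
|∂P/∂n| = 1.36×10⁻⁴ × 1.10 × 28.0 = 4.19×10⁻³ Pa/m
Isobar spacing: Δn = ΔP/|∂P/∂n| = 200 Pa / 4.19×10⁻³ Pa/m = 47730 m ≈ 48 km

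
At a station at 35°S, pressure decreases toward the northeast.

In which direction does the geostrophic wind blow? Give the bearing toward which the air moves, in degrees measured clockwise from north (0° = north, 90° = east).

315°

The pressure-gradient force points toward the northeast (bearing 045°).
Geostrophic balance: in the Southern Hemisphere the Coriolis force deflects motion to the left, so the geostrophic wind blows 90° to the left of the pressure-gradient force (low pressure on the right).
Rotating 045° by 90° counterclockwise gives 315° — the wind blows toward the northwest.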